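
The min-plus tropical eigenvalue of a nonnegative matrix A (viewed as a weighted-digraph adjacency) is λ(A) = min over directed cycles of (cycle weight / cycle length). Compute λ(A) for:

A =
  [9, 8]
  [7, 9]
λ(A) = 15/2

Enumerate directed cycles and compute their means (weight / length). Sample:
  cycle 0 → 0: weight = 9, length = 1, mean = 9/1 ≈ 9.000
  cycle 1 → 1: weight = 9, length = 1, mean = 9/1 ≈ 9.000
  cycle 0 → 1 → 0: weight = 15, length = 2, mean = 15/2 ≈ 7.500
  cycle 1 → 0 → 1: weight = 15, length = 2, mean = 15/2 ≈ 7.500
Minimum mean = 7.500, attained e.g. along the cycle 0 → 1 → 0 with weight 15 and length 2. So λ(A) = 15/2 = 15/2.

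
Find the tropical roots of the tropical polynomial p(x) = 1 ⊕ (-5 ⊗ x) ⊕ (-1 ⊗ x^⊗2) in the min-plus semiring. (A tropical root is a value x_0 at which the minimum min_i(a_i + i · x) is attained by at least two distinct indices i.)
Roots: {-4, 6}

Each tropical root is a break point of the lower envelope of the lines y = a_i + i · x (there are 3 lines, with slopes 0, 1, ..., 2). Only the lines that attain the minimum somewhere contribute to roots; other lines are dominated. Here the surviving (envelope) indices are i = 2, i = 1, i = 0.
Intersections between consecutive envelope lines give the roots: for adjacent envelope indices i < j the intersection is x = (a_i − a_j) / (j − i). Reading off the sorted break points: {-4, 6}.
Verification: at each break x_0, at least two indices attain the minimum of min_i(a_i + i · x_0).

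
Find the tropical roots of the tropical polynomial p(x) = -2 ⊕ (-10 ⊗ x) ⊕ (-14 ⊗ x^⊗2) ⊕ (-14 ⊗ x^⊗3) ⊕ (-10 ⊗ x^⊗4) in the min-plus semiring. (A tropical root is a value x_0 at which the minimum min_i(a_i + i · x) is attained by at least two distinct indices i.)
Roots: {-4, 0, 4, 8}

Each tropical root is a break point of the lower envelope of the lines y = a_i + i · x (there are 5 lines, with slopes 0, 1, ..., 4). Only the lines that attain the minimum somewhere contribute to roots; other lines are dominated. Here the surviving (envelope) indices are i = 4, i = 3, i = 2, i = 1, i = 0.
Intersections between consecutive envelope lines give the roots: for adjacent envelope indices i < j the intersection is x = (a_i − a_j) / (j − i). Reading off the sorted break points: {-4, 0, 4, 8}.
Verification: at each break x_0, at least two indices attain the minimum of min_i(a_i + i · x_0).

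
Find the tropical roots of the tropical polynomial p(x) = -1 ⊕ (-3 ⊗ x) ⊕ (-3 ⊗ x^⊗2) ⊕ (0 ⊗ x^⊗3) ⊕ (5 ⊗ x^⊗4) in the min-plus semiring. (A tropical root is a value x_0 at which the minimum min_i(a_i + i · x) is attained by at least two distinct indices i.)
Roots: {-5, -3, 0, 2}

Each tropical root is a break point of the lower envelope of the lines y = a_i + i · x (there are 5 lines, with slopes 0, 1, ..., 4). Only the lines that attain the minimum somewhere contribute to roots; other lines are dominated. Here the surviving (envelope) indices are i = 4, i = 3, i = 2, i = 1, i = 0.
Intersections between consecutive envelope lines give the roots: for adjacent envelope indices i < j the intersection is x = (a_i − a_j) / (j − i). Reading off the sorted break points: {-5, -3, 0, 2}.
Verification: at each break x_0, at least two indices attain the minimum of min_i(a_i + i · x_0).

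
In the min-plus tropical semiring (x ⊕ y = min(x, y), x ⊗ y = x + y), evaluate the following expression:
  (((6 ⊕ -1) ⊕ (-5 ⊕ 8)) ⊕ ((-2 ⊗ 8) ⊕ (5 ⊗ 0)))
(((6 ⊕ -1) ⊕ (-5 ⊕ 8)) ⊕ ((-2 ⊗ 8) ⊕ (5 ⊗ 0))) = -5

Expand innermost to outermost. Recall ⊕ takes the minimum of its arguments and ⊗ takes their sum. Working out the expression (((6 ⊕ -1) ⊕ (-5 ⊕ 8)) ⊕ ((-2 ⊗ 8) ⊕ (5 ⊗ 0))) gives -5.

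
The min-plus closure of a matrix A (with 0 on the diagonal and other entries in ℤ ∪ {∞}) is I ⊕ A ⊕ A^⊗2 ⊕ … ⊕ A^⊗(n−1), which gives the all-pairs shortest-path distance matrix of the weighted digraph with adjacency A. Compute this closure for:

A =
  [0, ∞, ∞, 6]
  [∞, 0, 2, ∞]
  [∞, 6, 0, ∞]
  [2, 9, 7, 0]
Closure =
  [0, 15, 13, 6]
  [∞, 0, 2, ∞]
  [∞, 6, 0, ∞]
  [2, 9, 7, 0]

This is the Floyd-Warshall all-pairs shortest-path computation. For each intermediate vertex k = 0, 1, …, 3, update dist[i][j] ← min(dist[i][j], dist[i][k] + dist[k][j]). The final matrix gives, for each (i, j), the minimum total weight of any directed path from i to j (possibly empty when i = j).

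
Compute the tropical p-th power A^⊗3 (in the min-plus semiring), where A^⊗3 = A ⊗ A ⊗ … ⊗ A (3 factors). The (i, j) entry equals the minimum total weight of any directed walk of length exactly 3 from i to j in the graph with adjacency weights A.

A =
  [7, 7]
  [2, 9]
A^⊗3 =
  [16, 16]
  [11, 16]

Each entry (A^⊗3)_ij equals the minimum over all length-3 walks i = v_0 → v_1 → … → v_3 = j of Σ_t A[v_t][v_{t+1}]. For example, for (i, j) = (0, 1) we minimise over 4 possible intermediate vertex sequences; the minimum is 16, attained along the walk 0 → 1 → 0 → 1.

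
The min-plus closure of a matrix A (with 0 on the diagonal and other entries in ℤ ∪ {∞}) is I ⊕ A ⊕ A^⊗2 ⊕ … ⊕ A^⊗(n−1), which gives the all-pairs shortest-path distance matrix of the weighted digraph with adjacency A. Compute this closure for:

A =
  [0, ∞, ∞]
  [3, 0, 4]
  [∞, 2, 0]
Closure =
  [0, ∞, ∞]
  [3, 0, 4]
  [5, 2, 0]

This is the Floyd-Warshall all-pairs shortest-path computation. For each intermediate vertex k = 0, 1, …, 2, update dist[i][j] ← min(dist[i][j], dist[i][k] + dist[k][j]). The final matrix gives, for each (i, j), the minimum total weight of any directed path from i to j (possibly empty when i = j).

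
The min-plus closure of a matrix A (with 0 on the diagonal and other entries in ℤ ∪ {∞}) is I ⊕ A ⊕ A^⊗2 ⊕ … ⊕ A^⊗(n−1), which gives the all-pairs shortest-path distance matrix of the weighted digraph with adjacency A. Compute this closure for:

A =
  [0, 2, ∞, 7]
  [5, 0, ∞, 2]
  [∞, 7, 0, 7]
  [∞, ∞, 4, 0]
Closure =
  [0, 2, 8, 4]
  [5, 0, 6, 2]
  [12, 7, 0, 7]
  [16, 11, 4, 0]

This is the Floyd-Warshall all-pairs shortest-path computation. For each intermediate vertex k = 0, 1, …, 3, update dist[i][j] ← min(dist[i][j], dist[i][k] + dist[k][j]). The final matrix gives, for each (i, j), the minimum total weight of any directed path from i to j (possibly empty when i = j).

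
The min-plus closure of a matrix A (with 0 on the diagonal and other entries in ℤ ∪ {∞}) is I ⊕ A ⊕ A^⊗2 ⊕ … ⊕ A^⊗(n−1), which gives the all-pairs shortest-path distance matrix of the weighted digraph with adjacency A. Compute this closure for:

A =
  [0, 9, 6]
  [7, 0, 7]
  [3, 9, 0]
Closure =
  [0, 9, 6]
  [7, 0, 7]
  [3, 9, 0]

This is the Floyd-Warshall all-pairs shortest-path computation. For each intermediate vertex k = 0, 1, …, 2, update dist[i][j] ← min(dist[i][j], dist[i][k] + dist[k][j]). The final matrix gives, for each (i, j), the minimum total weight of any directed path from i to j (possibly empty when i = j).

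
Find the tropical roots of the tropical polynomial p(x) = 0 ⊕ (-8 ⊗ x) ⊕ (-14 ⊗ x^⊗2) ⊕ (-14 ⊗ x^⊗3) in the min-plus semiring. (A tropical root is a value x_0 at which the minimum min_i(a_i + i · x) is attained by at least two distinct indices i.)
Roots: {0, 6, 8}

Each tropical root is a break point of the lower envelope of the lines y = a_i + i · x (there are 4 lines, with slopes 0, 1, ..., 3). Only the lines that attain the minimum somewhere contribute to roots; other lines are dominated. Here the surviving (envelope) indices are i = 3, i = 2, i = 1, i = 0.
Intersections between consecutive envelope lines give the roots: for adjacent envelope indices i < j the intersection is x = (a_i − a_j) / (j − i). Reading off the sorted break points: {0, 6, 8}.
Verification: at each break x_0, at least two indices attain the minimum of min_i(a_i + i · x_0).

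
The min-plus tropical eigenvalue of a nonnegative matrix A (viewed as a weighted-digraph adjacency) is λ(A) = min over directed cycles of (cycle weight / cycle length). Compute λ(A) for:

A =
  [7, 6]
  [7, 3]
λ(A) = 3

Enumerate directed cycles and compute their means (weight / length). Sample:
  cycle 0 → 0: weight = 7, length = 1, mean = 7/1 ≈ 7.000
  cycle 1 → 1: weight = 3, length = 1, mean = 3/1 ≈ 3.000
  cycle 0 → 1 → 0: weight = 13, length = 2, mean = 13/2 ≈ 6.500
  cycle 1 → 0 → 1: weight = 13, length = 2, mean = 13/2 ≈ 6.500
Minimum mean = 3.000, attained e.g. along the cycle 1 → 1 with weight 3 and length 1. So λ(A) = 3/1 = 3.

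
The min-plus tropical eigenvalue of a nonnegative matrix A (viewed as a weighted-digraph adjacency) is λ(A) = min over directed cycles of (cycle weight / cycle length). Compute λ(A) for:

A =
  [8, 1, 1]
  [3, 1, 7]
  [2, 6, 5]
λ(A) = 1

Enumerate directed cycles and compute their means (weight / length). Sample:
  cycle 0 → 0: weight = 8, length = 1, mean = 8/1 ≈ 8.000
  cycle 1 → 1: weight = 1, length = 1, mean = 1/1 ≈ 1.000
  cycle 2 → 2: weight = 5, length = 1, mean = 5/1 ≈ 5.000
  cycle 0 → 1 → 0: weight = 4, length = 2, mean = 4/2 ≈ 2.000
  cycle 0 → 2 → 0: weight = 3, length = 2, mean = 3/2 ≈ 1.500
  cycle 1 → 0 → 1: weight = 4, length = 2, mean = 4/2 ≈ 2.000
Minimum mean = 1.000, attained e.g. along the cycle 1 → 1 with weight 1 and length 1. So λ(A) = 1/1 = 1.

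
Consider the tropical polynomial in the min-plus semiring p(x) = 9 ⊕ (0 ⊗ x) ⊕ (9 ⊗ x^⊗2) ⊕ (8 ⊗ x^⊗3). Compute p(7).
p(7) = 7

A tropical monomial a ⊗ x^⊗i evaluates to a + i · x. Evaluating each term at x = 7:
  Term 0 contributes 9 + 0 · 7 = 9
  Term 1 contributes 0 + 1 · 7 = 7
  Term 2 contributes 9 + 2 · 7 = 23
  Term 3 contributes 8 + 3 · 7 = 29
p(7) = ⊕ of these = min[9, 7, 23, 29] = 7.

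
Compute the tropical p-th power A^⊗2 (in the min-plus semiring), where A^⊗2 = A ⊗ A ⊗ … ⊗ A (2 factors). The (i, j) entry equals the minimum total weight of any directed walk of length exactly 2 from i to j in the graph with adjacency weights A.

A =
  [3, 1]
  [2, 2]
A^⊗2 =
  [3, 3]
  [4, 3]

Each entry (A^⊗2)_ij equals the minimum over all length-2 walks i = v_0 → v_1 → … → v_2 = j of Σ_t A[v_t][v_{t+1}]. For example, for (i, j) = (0, 1) we minimise over 2 possible intermediate vertex sequences; the minimum is 3, attained along the walk 0 → 1 → 1.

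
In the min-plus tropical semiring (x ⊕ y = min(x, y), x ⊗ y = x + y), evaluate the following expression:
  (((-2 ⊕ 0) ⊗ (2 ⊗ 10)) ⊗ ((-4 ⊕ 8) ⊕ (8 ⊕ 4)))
(((-2 ⊕ 0) ⊗ (2 ⊗ 10)) ⊗ ((-4 ⊕ 8) ⊕ (8 ⊕ 4))) = 6

Expand innermost to outermost. Recall ⊕ takes the minimum of its arguments and ⊗ takes their sum. Working out the expression (((-2 ⊕ 0) ⊗ (2 ⊗ 10)) ⊗ ((-4 ⊕ 8) ⊕ (8 ⊕ 4))) gives 6.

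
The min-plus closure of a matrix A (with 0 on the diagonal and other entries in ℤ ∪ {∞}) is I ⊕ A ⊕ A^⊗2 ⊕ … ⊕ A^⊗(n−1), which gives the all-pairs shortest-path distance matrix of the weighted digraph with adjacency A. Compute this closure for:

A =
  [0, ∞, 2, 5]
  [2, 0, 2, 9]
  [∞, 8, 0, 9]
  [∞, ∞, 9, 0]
Closure =
  [0, 10, 2, 5]
  [2, 0, 2, 7]
  [10, 8, 0, 9]
  [19, 17, 9, 0]

This is the Floyd-Warshall all-pairs shortest-path computation. For each intermediate vertex k = 0, 1, …, 3, update dist[i][j] ← min(dist[i][j], dist[i][k] + dist[k][j]). The final matrix gives, for each (i, j), the minimum total weight of any directed path from i to j (possibly empty when i = j).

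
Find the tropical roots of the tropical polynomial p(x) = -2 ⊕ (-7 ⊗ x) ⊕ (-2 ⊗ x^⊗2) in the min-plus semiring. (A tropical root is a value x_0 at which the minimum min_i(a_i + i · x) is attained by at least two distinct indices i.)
Roots: {-5, 5}

Each tropical root is a break point of the lower envelope of the lines y = a_i + i · x (there are 3 lines, with slopes 0, 1, ..., 2). Only the lines that attain the minimum somewhere contribute to roots; other lines are dominated. Here the surviving (envelope) indices are i = 2, i = 1, i = 0.
Intersections between consecutive envelope lines give the roots: for adjacent envelope indices i < j the intersection is x = (a_i − a_j) / (j − i). Reading off the sorted break points: {-5, 5}.
Verification: at each break x_0, at least two indices attain the minimum of min_i(a_i + i · x_0).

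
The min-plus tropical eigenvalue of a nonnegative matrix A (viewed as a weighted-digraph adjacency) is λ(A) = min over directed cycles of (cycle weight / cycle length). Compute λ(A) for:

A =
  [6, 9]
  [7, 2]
λ(A) = 2

Enumerate directed cycles and compute their means (weight / length). Sample:
  cycle 0 → 0: weight = 6, length = 1, mean = 6/1 ≈ 6.000
  cycle 1 → 1: weight = 2, length = 1, mean = 2/1 ≈ 2.000
  cycle 0 → 1 → 0: weight = 16, length = 2, mean = 16/2 ≈ 8.000
  cycle 1 → 0 → 1: weight = 16, length = 2, mean = 16/2 ≈ 8.000
Minimum mean = 2.000, attained e.g. along the cycle 1 → 1 with weight 2 and length 1. So λ(A) = 2/1 = 2.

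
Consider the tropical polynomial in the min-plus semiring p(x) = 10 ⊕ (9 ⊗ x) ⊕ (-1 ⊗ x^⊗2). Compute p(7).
p(7) = 10

A tropical monomial a ⊗ x^⊗i evaluates to a + i · x. Evaluating each term at x = 7:
  Term 0 contributes 10 + 0 · 7 = 10
  Term 1 contributes 9 + 1 · 7 = 16
  Term 2 contributes -1 + 2 · 7 = 13
p(7) = ⊕ of these = min[10, 16, 13] = 10.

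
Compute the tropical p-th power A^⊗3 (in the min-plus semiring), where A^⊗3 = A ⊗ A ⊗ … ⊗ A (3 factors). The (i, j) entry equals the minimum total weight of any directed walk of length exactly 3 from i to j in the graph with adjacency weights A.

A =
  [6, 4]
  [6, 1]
A^⊗3 =
  [11, 6]
  [8, 3]

Each entry (A^⊗3)_ij equals the minimum over all length-3 walks i = v_0 → v_1 → … → v_3 = j of Σ_t A[v_t][v_{t+1}]. For example, for (i, j) = (0, 1) we minimise over 4 possible intermediate vertex sequences; the minimum is 6, attained along the walk 0 → 1 → 1 → 1.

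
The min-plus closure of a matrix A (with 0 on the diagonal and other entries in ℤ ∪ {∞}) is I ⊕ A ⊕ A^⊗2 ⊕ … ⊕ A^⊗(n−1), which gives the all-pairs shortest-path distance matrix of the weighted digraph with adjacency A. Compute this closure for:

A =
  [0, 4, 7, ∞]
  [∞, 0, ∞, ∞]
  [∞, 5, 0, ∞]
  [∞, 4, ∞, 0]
Closure =
  [0, 4, 7, ∞]
  [∞, 0, ∞, ∞]
  [∞, 5, 0, ∞]
  [∞, 4, ∞, 0]

This is the Floyd-Warshall all-pairs shortest-path computation. For each intermediate vertex k = 0, 1, …, 3, update dist[i][j] ← min(dist[i][j], dist[i][k] + dist[k][j]). The final matrix gives, for each (i, j), the minimum total weight of any directed path from i to j (possibly empty when i = j).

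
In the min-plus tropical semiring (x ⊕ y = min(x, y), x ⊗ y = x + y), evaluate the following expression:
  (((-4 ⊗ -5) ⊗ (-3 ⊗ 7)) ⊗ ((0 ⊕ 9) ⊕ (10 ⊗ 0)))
(((-4 ⊗ -5) ⊗ (-3 ⊗ 7)) ⊗ ((0 ⊕ 9) ⊕ (10 ⊗ 0))) = -5

Expand innermost to outermost. Recall ⊕ takes the minimum of its arguments and ⊗ takes their sum. Working out the expression (((-4 ⊗ -5) ⊗ (-3 ⊗ 7)) ⊗ ((0 ⊕ 9) ⊕ (10 ⊗ 0))) gives -5.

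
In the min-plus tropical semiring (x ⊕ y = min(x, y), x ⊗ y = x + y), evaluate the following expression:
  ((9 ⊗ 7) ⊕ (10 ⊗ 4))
((9 ⊗ 7) ⊕ (10 ⊗ 4)) = 14

Expand innermost to outermost. Recall ⊕ takes the minimum of its arguments and ⊗ takes their sum. Working out the expression ((9 ⊗ 7) ⊕ (10 ⊗ 4)) gives 14.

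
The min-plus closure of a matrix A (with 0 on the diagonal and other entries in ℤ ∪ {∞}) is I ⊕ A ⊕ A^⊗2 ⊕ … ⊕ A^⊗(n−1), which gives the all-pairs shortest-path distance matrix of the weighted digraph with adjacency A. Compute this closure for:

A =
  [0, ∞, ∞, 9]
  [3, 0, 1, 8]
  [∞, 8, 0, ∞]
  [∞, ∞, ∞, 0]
Closure =
  [0, ∞, ∞, 9]
  [3, 0, 1, 8]
  [11, 8, 0, 16]
  [∞, ∞, ∞, 0]

This is the Floyd-Warshall all-pairs shortest-path computation. For each intermediate vertex k = 0, 1, …, 3, update dist[i][j] ← min(dist[i][j], dist[i][k] + dist[k][j]). The final matrix gives, for each (i, j), the minimum total weight of any directed path from i to j (possibly empty when i = j).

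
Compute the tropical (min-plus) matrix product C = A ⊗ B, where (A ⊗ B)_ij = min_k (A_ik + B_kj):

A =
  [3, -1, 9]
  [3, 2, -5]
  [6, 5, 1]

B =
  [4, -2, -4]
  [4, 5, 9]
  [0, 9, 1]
A ⊗ B =
  [3, 1, -1]
  [-5, 1, -4]
  [1, 4, 2]

Apply the min-plus product entry-by-entry:
  C[0][0] = min over k of (A[0][0] + B[0][0] = 3 + 4 = 7, A[0][1] + B[1][0] = -1 + 4 = 3, A[0][2] + B[2][0] = 9 + 0 = 9) = 3 (attained at k = 1)
  C[0][1] = min over k of (A[0][0] + B[0][1] = 3 + -2 = 1, A[0][1] + B[1][1] = -1 + 5 = 4, A[0][2] + B[2][1] = 9 + 9 = 18) = 1 (attained at k = 0)
  C[0][2] = min over k of (A[0][0] + B[0][2] = 3 + -4 = -1, A[0][1] + B[1][2] = -1 + 9 = 8, A[0][2] + B[2][2] = 9 + 1 = 10) = -1 (attained at k = 0)
  C[1][0] = min over k of (A[1][0] + B[0][0] = 3 + 4 = 7, A[1][1] + B[1][0] = 2 + 4 = 6, A[1][2] + B[2][0] = -5 + 0 = -5) = -5 (attained at k = 2)
  C[1][1] = min over k of (A[1][0] + B[0][1] = 3 + -2 = 1, A[1][1] + B[1][1] = 2 + 5 = 7, A[1][2] + B[2][1] = -5 + 9 = 4) = 1 (attained at k = 0)
  C[1][2] = min over k of (A[1][0] + B[0][2] = 3 + -4 = -1, A[1][1] + B[1][2] = 2 + 9 = 11, A[1][2] + B[2][2] = -5 + 1 = -4) = -4 (attained at k = 2)
  C[2][0] = min over k of (A[2][0] + B[0][0] = 6 + 4 = 10, A[2][1] + B[1][0] = 5 + 4 = 9, A[2][2] + B[2][0] = 1 + 0 = 1) = 1 (attained at k = 2)
  C[2][1] = min over k of (A[2][0] + B[0][1] = 6 + -2 = 4, A[2][1] + B[1][1] = 5 + 5 = 10, A[2][2] + B[2][1] = 1 + 9 = 10) = 4 (attained at k = 0)
  C[2][2] = min over k of (A[2][0] + B[0][2] = 6 + -4 = 2, A[2][1] + B[1][2] = 5 + 9 = 14, A[2][2] + B[2][2] = 1 + 1 = 2) = 2 (attained at k = 0)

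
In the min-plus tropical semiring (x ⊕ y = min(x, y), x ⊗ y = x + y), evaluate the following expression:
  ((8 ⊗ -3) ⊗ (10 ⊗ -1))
((8 ⊗ -3) ⊗ (10 ⊗ -1)) = 14

Expand innermost to outermost. Recall ⊕ takes the minimum of its arguments and ⊗ takes their sum. Working out the expression ((8 ⊗ -3) ⊗ (10 ⊗ -1)) gives 14.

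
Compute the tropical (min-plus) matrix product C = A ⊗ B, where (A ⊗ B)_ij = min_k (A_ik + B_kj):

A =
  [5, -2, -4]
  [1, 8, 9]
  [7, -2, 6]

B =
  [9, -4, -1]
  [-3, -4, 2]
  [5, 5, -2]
A ⊗ B =
  [-5, -6, -6]
  [5, -3, 0]
  [-5, -6, 0]

Apply the min-plus product entry-by-entry:
  C[0][0] = min over k of (A[0][0] + B[0][0] = 5 + 9 = 14, A[0][1] + B[1][0] = -2 + -3 = -5, A[0][2] + B[2][0] = -4 + 5 = 1) = -5 (attained at k = 1)
  C[0][1] = min over k of (A[0][0] + B[0][1] = 5 + -4 = 1, A[0][1] + B[1][1] = -2 + -4 = -6, A[0][2] + B[2][1] = -4 + 5 = 1) = -6 (attained at k = 1)
  C[0][2] = min over k of (A[0][0] + B[0][2] = 5 + -1 = 4, A[0][1] + B[1][2] = -2 + 2 = 0, A[0][2] + B[2][2] = -4 + -2 = -6) = -6 (attained at k = 2)
  C[1][0] = min over k of (A[1][0] + B[0][0] = 1 + 9 = 10, A[1][1] + B[1][0] = 8 + -3 = 5, A[1][2] + B[2][0] = 9 + 5 = 14) = 5 (attained at k = 1)
  C[1][1] = min over k of (A[1][0] + B[0][1] = 1 + -4 = -3, A[1][1] + B[1][1] = 8 + -4 = 4, A[1][2] + B[2][1] = 9 + 5 = 14) = -3 (attained at k = 0)
  C[1][2] = min over k of (A[1][0] + B[0][2] = 1 + -1 = 0, A[1][1] + B[1][2] = 8 + 2 = 10, A[1][2] + B[2][2] = 9 + -2 = 7) = 0 (attained at k = 0)
  C[2][0] = min over k of (A[2][0] + B[0][0] = 7 + 9 = 16, A[2][1] + B[1][0] = -2 + -3 = -5, A[2][2] + B[2][0] = 6 + 5 = 11) = -5 (attained at k = 1)
  C[2][1] = min over k of (A[2][0] + B[0][1] = 7 + -4 = 3, A[2][1] + B[1][1] = -2 + -4 = -6, A[2][2] + B[2][1] = 6 + 5 = 11) = -6 (attained at k = 1)
  C[2][2] = min over k of (A[2][0] + B[0][2] = 7 + -1 = 6, A[2][1] + B[1][2] = -2 + 2 = 0, A[2][2] + B[2][2] = 6 + -2 = 4) = 0 (attained at k = 1)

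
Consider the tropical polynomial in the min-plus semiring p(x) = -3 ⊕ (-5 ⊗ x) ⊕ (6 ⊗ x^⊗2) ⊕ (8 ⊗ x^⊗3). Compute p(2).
p(2) = -3

A tropical monomial a ⊗ x^⊗i evaluates to a + i · x. Evaluating each term at x = 2:
  Term 0 contributes -3 + 0 · 2 = -3
  Term 1 contributes -5 + 1 · 2 = -3
  Term 2 contributes 6 + 2 · 2 = 10
  Term 3 contributes 8 + 3 · 2 = 14
p(2) = ⊕ of these = min[-3, -3, 10, 14] = -3.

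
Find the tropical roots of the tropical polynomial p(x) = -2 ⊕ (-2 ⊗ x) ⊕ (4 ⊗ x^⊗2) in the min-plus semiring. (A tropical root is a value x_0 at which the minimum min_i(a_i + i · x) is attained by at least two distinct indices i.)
Roots: {-6, 0}

Each tropical root is a break point of the lower envelope of the lines y = a_i + i · x (there are 3 lines, with slopes 0, 1, ..., 2). Only the lines that attain the minimum somewhere contribute to roots; other lines are dominated. Here the surviving (envelope) indices are i = 2, i = 1, i = 0.
Intersections between consecutive envelope lines give the roots: for adjacent envelope indices i < j the intersection is x = (a_i − a_j) / (j − i). Reading off the sorted break points: {-6, 0}.
Verification: at each break x_0, at least two indices attain the minimum of min_i(a_i + i · x_0).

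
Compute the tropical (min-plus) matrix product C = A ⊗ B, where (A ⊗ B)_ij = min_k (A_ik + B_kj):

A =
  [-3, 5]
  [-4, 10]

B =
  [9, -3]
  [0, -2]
A ⊗ B =
  [5, -6]
  [5, -7]

Apply the min-plus product entry-by-entry:
  C[0][0] = min over k of (A[0][0] + B[0][0] = -3 + 9 = 6, A[0][1] + B[1][0] = 5 + 0 = 5) = 5 (attained at k = 1)
  C[0][1] = min over k of (A[0][0] + B[0][1] = -3 + -3 = -6, A[0][1] + B[1][1] = 5 + -2 = 3) = -6 (attained at k = 0)
  C[1][0] = min over k of (A[1][0] + B[0][0] = -4 + 9 = 5, A[1][1] + B[1][0] = 10 + 0 = 10) = 5 (attained at k = 0)
  C[1][1] = min over k of (A[1][0] + B[0][1] = -4 + -3 = -7, A[1][1] + B[1][1] = 10 + -2 = 8) = -7 (attained at k = 0)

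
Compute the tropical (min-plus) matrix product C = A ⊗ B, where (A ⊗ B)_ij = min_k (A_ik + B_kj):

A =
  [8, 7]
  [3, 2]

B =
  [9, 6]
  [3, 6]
A ⊗ B =
  [10, 13]
  [5, 8]

Apply the min-plus product entry-by-entry:
  C[0][0] = min over k of (A[0][0] + B[0][0] = 8 + 9 = 17, A[0][1] + B[1][0] = 7 + 3 = 10) = 10 (attained at k = 1)
  C[0][1] = min over k of (A[0][0] + B[0][1] = 8 + 6 = 14, A[0][1] + B[1][1] = 7 + 6 = 13) = 13 (attained at k = 1)
  C[1][0] = min over k of (A[1][0] + B[0][0] = 3 + 9 = 12, A[1][1] + B[1][0] = 2 + 3 = 5) = 5 (attained at k = 1)
  C[1][1] = min over k of (A[1][0] + B[0][1] = 3 + 6 = 9, A[1][1] + B[1][1] = 2 + 6 = 8) = 8 (attained at k = 1)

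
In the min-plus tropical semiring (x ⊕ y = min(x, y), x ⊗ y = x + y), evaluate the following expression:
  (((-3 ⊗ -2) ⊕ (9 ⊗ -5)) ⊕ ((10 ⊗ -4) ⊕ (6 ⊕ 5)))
(((-3 ⊗ -2) ⊕ (9 ⊗ -5)) ⊕ ((10 ⊗ -4) ⊕ (6 ⊕ 5))) = -5

Expand innermost to outermost. Recall ⊕ takes the minimum of its arguments and ⊗ takes their sum. Working out the expression (((-3 ⊗ -2) ⊕ (9 ⊗ -5)) ⊕ ((10 ⊗ -4) ⊕ (6 ⊕ 5))) gives -5.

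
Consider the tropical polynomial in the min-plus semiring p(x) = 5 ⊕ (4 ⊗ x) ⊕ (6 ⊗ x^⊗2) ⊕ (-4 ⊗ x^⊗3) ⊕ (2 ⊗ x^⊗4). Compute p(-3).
p(-3) = -13

A tropical monomial a ⊗ x^⊗i evaluates to a + i · x. Evaluating each term at x = -3:
  Term 0 contributes 5 + 0 · -3 = 5
  Term 1 contributes 4 + 1 · -3 = 1
  Term 2 contributes 6 + 2 · -3 = 0
  Term 3 contributes -4 + 3 · -3 = -13
  Term 4 contributes 2 + 4 · -3 = -10
p(-3) = ⊕ of these = min[5, 1, 0, -13, -10] = -13.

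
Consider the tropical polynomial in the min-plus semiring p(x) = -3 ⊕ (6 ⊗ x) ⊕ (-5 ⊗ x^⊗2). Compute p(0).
p(0) = -5

A tropical monomial a ⊗ x^⊗i evaluates to a + i · x. Evaluating each term at x = 0:
  Term 0 contributes -3 + 0 · 0 = -3
  Term 1 contributes 6 + 1 · 0 = 6
  Term 2 contributes -5 + 2 · 0 = -5
p(0) = ⊕ of these = min[-3, 6, -5] = -5.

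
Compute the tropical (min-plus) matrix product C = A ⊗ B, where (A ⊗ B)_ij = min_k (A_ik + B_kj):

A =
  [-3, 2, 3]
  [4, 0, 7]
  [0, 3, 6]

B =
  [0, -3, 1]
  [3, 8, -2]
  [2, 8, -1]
A ⊗ B =
  [-3, -6, -2]
  [3, 1, -2]
  [0, -3, 1]

Apply the min-plus product entry-by-entry:
  C[0][0] = min over k of (A[0][0] + B[0][0] = -3 + 0 = -3, A[0][1] + B[1][0] = 2 + 3 = 5, A[0][2] + B[2][0] = 3 + 2 = 5) = -3 (attained at k = 0)
  C[0][1] = min over k of (A[0][0] + B[0][1] = -3 + -3 = -6, A[0][1] + B[1][1] = 2 + 8 = 10, A[0][2] + B[2][1] = 3 + 8 = 11) = -6 (attained at k = 0)
  C[0][2] = min over k of (A[0][0] + B[0][2] = -3 + 1 = -2, A[0][1] + B[1][2] = 2 + -2 = 0, A[0][2] + B[2][2] = 3 + -1 = 2) = -2 (attained at k = 0)
  C[1][0] = min over k of (A[1][0] + B[0][0] = 4 + 0 = 4, A[1][1] + B[1][0] = 0 + 3 = 3, A[1][2] + B[2][0] = 7 + 2 = 9) = 3 (attained at k = 1)
  C[1][1] = min over k of (A[1][0] + B[0][1] = 4 + -3 = 1, A[1][1] + B[1][1] = 0 + 8 = 8, A[1][2] + B[2][1] = 7 + 8 = 15) = 1 (attained at k = 0)
  C[1][2] = min over k of (A[1][0] + B[0][2] = 4 + 1 = 5, A[1][1] + B[1][2] = 0 + -2 = -2, A[1][2] + B[2][2] = 7 + -1 = 6) = -2 (attained at k = 1)
  C[2][0] = min over k of (A[2][0] + B[0][0] = 0 + 0 = 0, A[2][1] + B[1][0] = 3 + 3 = 6, A[2][2] + B[2][0] = 6 + 2 = 8) = 0 (attained at k = 0)
  C[2][1] = min over k of (A[2][0] + B[0][1] = 0 + -3 = -3, A[2][1] + B[1][1] = 3 + 8 = 11, A[2][2] + B[2][1] = 6 + 8 = 14) = -3 (attained at k = 0)
  C[2][2] = min over k of (A[2][0] + B[0][2] = 0 + 1 = 1, A[2][1] + B[1][2] = 3 + -2 = 1, A[2][2] + B[2][2] = 6 + -1 = 5) = 1 (attained at k = 0)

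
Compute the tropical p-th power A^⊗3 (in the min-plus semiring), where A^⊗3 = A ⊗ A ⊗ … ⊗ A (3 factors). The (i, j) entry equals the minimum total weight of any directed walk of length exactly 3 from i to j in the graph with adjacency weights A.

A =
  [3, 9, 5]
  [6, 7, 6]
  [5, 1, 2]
A^⊗3 =
  [9, 8, 9]
  [12, 9, 10]
  [9, 5, 6]

Each entry (A^⊗3)_ij equals the minimum over all length-3 walks i = v_0 → v_1 → … → v_3 = j of Σ_t A[v_t][v_{t+1}]. For example, for (i, j) = (0, 2) we minimise over 9 possible intermediate vertex sequences; the minimum is 9, attained along the walk 0 → 2 → 2 → 2.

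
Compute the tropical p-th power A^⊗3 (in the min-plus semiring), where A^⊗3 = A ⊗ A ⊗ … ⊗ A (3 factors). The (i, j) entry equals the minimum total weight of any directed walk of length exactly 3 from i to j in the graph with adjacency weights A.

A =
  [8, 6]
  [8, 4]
A^⊗3 =
  [18, 14]
  [16, 12]

Each entry (A^⊗3)_ij equals the minimum over all length-3 walks i = v_0 → v_1 → … → v_3 = j of Σ_t A[v_t][v_{t+1}]. For example, for (i, j) = (0, 1) we minimise over 4 possible intermediate vertex sequences; the minimum is 14, attained along the walk 0 → 1 → 1 → 1.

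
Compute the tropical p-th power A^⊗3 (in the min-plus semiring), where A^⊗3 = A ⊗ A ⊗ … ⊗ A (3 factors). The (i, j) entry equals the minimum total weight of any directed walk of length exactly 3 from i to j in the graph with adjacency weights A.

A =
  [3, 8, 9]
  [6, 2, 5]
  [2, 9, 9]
A^⊗3 =
  [9, 12, 15]
  [9, 6, 9]
  [8, 12, 14]

Each entry (A^⊗3)_ij equals the minimum over all length-3 walks i = v_0 → v_1 → … → v_3 = j of Σ_t A[v_t][v_{t+1}]. For example, for (i, j) = (0, 2) we minimise over 9 possible intermediate vertex sequences; the minimum is 15, attained along the walk 0 → 0 → 0 → 2.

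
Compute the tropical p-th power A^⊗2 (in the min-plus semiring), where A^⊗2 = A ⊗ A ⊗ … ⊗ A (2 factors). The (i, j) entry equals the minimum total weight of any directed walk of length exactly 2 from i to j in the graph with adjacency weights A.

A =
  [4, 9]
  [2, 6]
A^⊗2 =
  [8, 13]
  [6, 11]

Each entry (A^⊗2)_ij equals the minimum over all length-2 walks i = v_0 → v_1 → … → v_2 = j of Σ_t A[v_t][v_{t+1}]. For example, for (i, j) = (0, 1) we minimise over 2 possible intermediate vertex sequences; the minimum is 13, attained along the walk 0 → 0 → 1.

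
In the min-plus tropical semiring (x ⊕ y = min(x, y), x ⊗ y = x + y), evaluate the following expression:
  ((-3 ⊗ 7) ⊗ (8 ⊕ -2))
((-3 ⊗ 7) ⊗ (8 ⊕ -2)) = 2

Expand innermost to outermost. Recall ⊕ takes the minimum of its arguments and ⊗ takes their sum. Working out the expression ((-3 ⊗ 7) ⊗ (8 ⊕ -2)) gives 2.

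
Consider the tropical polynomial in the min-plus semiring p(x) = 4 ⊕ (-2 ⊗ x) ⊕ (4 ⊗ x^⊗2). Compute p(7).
p(7) = 4

A tropical monomial a ⊗ x^⊗i evaluates to a + i · x. Evaluating each term at x = 7:
  Term 0 contributes 4 + 0 · 7 = 4
  Term 1 contributes -2 + 1 · 7 = 5
  Term 2 contributes 4 + 2 · 7 = 18
p(7) = ⊕ of these = min[4, 5, 18] = 4.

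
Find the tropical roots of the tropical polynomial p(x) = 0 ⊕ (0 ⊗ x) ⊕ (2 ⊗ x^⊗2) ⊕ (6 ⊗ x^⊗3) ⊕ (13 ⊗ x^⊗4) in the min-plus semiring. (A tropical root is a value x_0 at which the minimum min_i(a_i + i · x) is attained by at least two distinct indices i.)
Roots: {-7, -4, -2, 0}

Each tropical root is a break point of the lower envelope of the lines y = a_i + i · x (there are 5 lines, with slopes 0, 1, ..., 4). Only the lines that attain the minimum somewhere contribute to roots; other lines are dominated. Here the surviving (envelope) indices are i = 4, i = 3, i = 2, i = 1, i = 0.
Intersections between consecutive envelope lines give the roots: for adjacent envelope indices i < j the intersection is x = (a_i − a_j) / (j − i). Reading off the sorted break points: {-7, -4, -2, 0}.
Verification: at each break x_0, at least two indices attain the minimum of min_i(a_i + i · x_0).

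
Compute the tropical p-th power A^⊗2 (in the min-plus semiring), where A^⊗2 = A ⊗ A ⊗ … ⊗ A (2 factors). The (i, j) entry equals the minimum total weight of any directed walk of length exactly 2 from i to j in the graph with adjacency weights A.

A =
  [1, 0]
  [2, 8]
A^⊗2 =
  [2, 1]
  [3, 2]

Each entry (A^⊗2)_ij equals the minimum over all length-2 walks i = v_0 → v_1 → … → v_2 = j of Σ_t A[v_t][v_{t+1}]. For example, for (i, j) = (0, 1) we minimise over 2 possible intermediate vertex sequences; the minimum is 1, attained along the walk 0 → 0 → 1.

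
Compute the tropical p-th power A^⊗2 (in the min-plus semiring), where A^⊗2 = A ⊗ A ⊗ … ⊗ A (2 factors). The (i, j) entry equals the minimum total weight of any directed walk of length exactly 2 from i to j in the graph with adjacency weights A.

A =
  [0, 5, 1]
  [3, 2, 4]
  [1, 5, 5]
A^⊗2 =
  [0, 5, 1]
  [3, 4, 4]
  [1, 6, 2]

Each entry (A^⊗2)_ij equals the minimum over all length-2 walks i = v_0 → v_1 → … → v_2 = j of Σ_t A[v_t][v_{t+1}]. For example, for (i, j) = (0, 2) we minimise over 3 possible intermediate vertex sequences; the minimum is 1, attained along the walk 0 → 0 → 2.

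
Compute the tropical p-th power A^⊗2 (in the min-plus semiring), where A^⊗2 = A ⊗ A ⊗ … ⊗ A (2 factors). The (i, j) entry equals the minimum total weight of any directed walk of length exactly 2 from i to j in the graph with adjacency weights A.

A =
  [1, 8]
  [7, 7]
A^⊗2 =
  [2, 9]
  [8, 14]

Each entry (A^⊗2)_ij equals the minimum over all length-2 walks i = v_0 → v_1 → … → v_2 = j of Σ_t A[v_t][v_{t+1}]. For example, for (i, j) = (0, 1) we minimise over 2 possible intermediate vertex sequences; the minimum is 9, attained along the walk 0 → 0 → 1.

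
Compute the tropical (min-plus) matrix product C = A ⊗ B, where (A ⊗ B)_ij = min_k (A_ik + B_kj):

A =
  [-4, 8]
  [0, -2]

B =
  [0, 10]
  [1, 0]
A ⊗ B =
  [-4, 6]
  [-1, -2]

Apply the min-plus product entry-by-entry:
  C[0][0] = min over k of (A[0][0] + B[0][0] = -4 + 0 = -4, A[0][1] + B[1][0] = 8 + 1 = 9) = -4 (attained at k = 0)
  C[0][1] = min over k of (A[0][0] + B[0][1] = -4 + 10 = 6, A[0][1] + B[1][1] = 8 + 0 = 8) = 6 (attained at k = 0)
  C[1][0] = min over k of (A[1][0] + B[0][0] = 0 + 0 = 0, A[1][1] + B[1][0] = -2 + 1 = -1) = -1 (attained at k = 1)
  C[1][1] = min over k of (A[1][0] + B[0][1] = 0 + 10 = 10, A[1][1] + B[1][1] = -2 + 0 = -2) = -2 (attained at k = 1)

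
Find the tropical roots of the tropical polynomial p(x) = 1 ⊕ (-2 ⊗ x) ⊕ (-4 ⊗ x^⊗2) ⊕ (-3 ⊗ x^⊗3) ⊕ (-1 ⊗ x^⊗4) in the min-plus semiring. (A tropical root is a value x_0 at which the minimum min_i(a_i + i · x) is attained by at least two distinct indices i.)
Roots: {-2, -1, 2, 3}

Each tropical root is a break point of the lower envelope of the lines y = a_i + i · x (there are 5 lines, with slopes 0, 1, ..., 4). Only the lines that attain the minimum somewhere contribute to roots; other lines are dominated. Here the surviving (envelope) indices are i = 4, i = 3, i = 2, i = 1, i = 0.
Intersections between consecutive envelope lines give the roots: for adjacent envelope indices i < j the intersection is x = (a_i − a_j) / (j − i). Reading off the sorted break points: {-2, -1, 2, 3}.
Verification: at each break x_0, at least two indices attain the minimum of min_i(a_i + i · x_0).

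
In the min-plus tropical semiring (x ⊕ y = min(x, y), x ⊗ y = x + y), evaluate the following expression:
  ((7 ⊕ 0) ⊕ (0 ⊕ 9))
((7 ⊕ 0) ⊕ (0 ⊕ 9)) = 0

Expand innermost to outermost. Recall ⊕ takes the minimum of its arguments and ⊗ takes their sum. Working out the expression ((7 ⊕ 0) ⊕ (0 ⊕ 9)) gives 0.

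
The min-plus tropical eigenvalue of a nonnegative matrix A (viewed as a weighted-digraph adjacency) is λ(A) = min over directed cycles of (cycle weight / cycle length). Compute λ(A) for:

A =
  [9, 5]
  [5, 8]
λ(A) = 5

Enumerate directed cycles and compute their means (weight / length). Sample:
  cycle 0 → 0: weight = 9, length = 1, mean = 9/1 ≈ 9.000
  cycle 1 → 1: weight = 8, length = 1, mean = 8/1 ≈ 8.000
  cycle 0 → 1 → 0: weight = 10, length = 2, mean = 10/2 ≈ 5.000
  cycle 1 → 0 → 1: weight = 10, length = 2, mean = 10/2 ≈ 5.000
Minimum mean = 5.000, attained e.g. along the cycle 0 → 1 → 0 with weight 10 and length 2. So λ(A) = 10/2 = 5.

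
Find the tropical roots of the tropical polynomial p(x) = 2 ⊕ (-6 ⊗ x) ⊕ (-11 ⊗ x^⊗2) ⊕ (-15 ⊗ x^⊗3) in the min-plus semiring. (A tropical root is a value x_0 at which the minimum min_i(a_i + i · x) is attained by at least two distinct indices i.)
Roots: {4, 5, 8}

Each tropical root is a break point of the lower envelope of the lines y = a_i + i · x (there are 4 lines, with slopes 0, 1, ..., 3). Only the lines that attain the minimum somewhere contribute to roots; other lines are dominated. Here the surviving (envelope) indices are i = 3, i = 2, i = 1, i = 0.
Intersections between consecutive envelope lines give the roots: for adjacent envelope indices i < j the intersection is x = (a_i − a_j) / (j − i). Reading off the sorted break points: {4, 5, 8}.
Verification: at each break x_0, at least two indices attain the minimum of min_i(a_i + i · x_0).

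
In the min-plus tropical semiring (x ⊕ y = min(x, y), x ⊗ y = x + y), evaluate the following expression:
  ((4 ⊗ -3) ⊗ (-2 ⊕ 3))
((4 ⊗ -3) ⊗ (-2 ⊕ 3)) = -1

Expand innermost to outermost. Recall ⊕ takes the minimum of its arguments and ⊗ takes their sum. Working out the expression ((4 ⊗ -3) ⊗ (-2 ⊕ 3)) gives -1.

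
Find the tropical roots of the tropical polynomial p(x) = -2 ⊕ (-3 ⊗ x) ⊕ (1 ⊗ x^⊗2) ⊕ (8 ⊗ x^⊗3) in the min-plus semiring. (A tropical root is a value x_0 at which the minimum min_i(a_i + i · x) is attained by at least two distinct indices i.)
Roots: {-7, -4, 1}

Each tropical root is a break point of the lower envelope of the lines y = a_i + i · x (there are 4 lines, with slopes 0, 1, ..., 3). Only the lines that attain the minimum somewhere contribute to roots; other lines are dominated. Here the surviving (envelope) indices are i = 3, i = 2, i = 1, i = 0.
Intersections between consecutive envelope lines give the roots: for adjacent envelope indices i < j the intersection is x = (a_i − a_j) / (j − i). Reading off the sorted break points: {-7, -4, 1}.
Verification: at each break x_0, at least two indices attain the minimum of min_i(a_i + i · x_0).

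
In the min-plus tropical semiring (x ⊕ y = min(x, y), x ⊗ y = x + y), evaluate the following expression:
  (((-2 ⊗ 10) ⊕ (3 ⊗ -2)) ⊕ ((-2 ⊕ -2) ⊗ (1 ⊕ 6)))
(((-2 ⊗ 10) ⊕ (3 ⊗ -2)) ⊕ ((-2 ⊕ -2) ⊗ (1 ⊕ 6))) = -1

Expand innermost to outermost. Recall ⊕ takes the minimum of its arguments and ⊗ takes their sum. Working out the expression (((-2 ⊗ 10) ⊕ (3 ⊗ -2)) ⊕ ((-2 ⊕ -2) ⊗ (1 ⊕ 6))) gives -1.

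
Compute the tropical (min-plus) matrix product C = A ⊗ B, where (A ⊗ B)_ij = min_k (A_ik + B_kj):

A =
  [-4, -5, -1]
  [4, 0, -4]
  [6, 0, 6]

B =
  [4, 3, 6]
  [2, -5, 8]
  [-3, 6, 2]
A ⊗ B =
  [-4, -10, 1]
  [-7, -5, -2]
  [2, -5, 8]

Apply the min-plus product entry-by-entry:
  C[0][0] = min over k of (A[0][0] + B[0][0] = -4 + 4 = 0, A[0][1] + B[1][0] = -5 + 2 = -3, A[0][2] + B[2][0] = -1 + -3 = -4) = -4 (attained at k = 2)
  C[0][1] = min over k of (A[0][0] + B[0][1] = -4 + 3 = -1, A[0][1] + B[1][1] = -5 + -5 = -10, A[0][2] + B[2][1] = -1 + 6 = 5) = -10 (attained at k = 1)
  C[0][2] = min over k of (A[0][0] + B[0][2] = -4 + 6 = 2, A[0][1] + B[1][2] = -5 + 8 = 3, A[0][2] + B[2][2] = -1 + 2 = 1) = 1 (attained at k = 2)
  C[1][0] = min over k of (A[1][0] + B[0][0] = 4 + 4 = 8, A[1][1] + B[1][0] = 0 + 2 = 2, A[1][2] + B[2][0] = -4 + -3 = -7) = -7 (attained at k = 2)
  C[1][1] = min over k of (A[1][0] + B[0][1] = 4 + 3 = 7, A[1][1] + B[1][1] = 0 + -5 = -5, A[1][2] + B[2][1] = -4 + 6 = 2) = -5 (attained at k = 1)
  C[1][2] = min over k of (A[1][0] + B[0][2] = 4 + 6 = 10, A[1][1] + B[1][2] = 0 + 8 = 8, A[1][2] + B[2][2] = -4 + 2 = -2) = -2 (attained at k = 2)
  C[2][0] = min over k of (A[2][0] + B[0][0] = 6 + 4 = 10, A[2][1] + B[1][0] = 0 + 2 = 2, A[2][2] + B[2][0] = 6 + -3 = 3) = 2 (attained at k = 1)
  C[2][1] = min over k of (A[2][0] + B[0][1] = 6 + 3 = 9, A[2][1] + B[1][1] = 0 + -5 = -5, A[2][2] + B[2][1] = 6 + 6 = 12) = -5 (attained at k = 1)
  C[2][2] = min over k of (A[2][0] + B[0][2] = 6 + 6 = 12, A[2][1] + B[1][2] = 0 + 8 = 8, A[2][2] + B[2][2] = 6 + 2 = 8) = 8 (attained at k = 1)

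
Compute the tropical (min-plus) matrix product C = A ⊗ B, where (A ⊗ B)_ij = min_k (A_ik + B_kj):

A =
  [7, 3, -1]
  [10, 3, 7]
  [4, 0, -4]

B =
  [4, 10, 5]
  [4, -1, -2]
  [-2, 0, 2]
A ⊗ B =
  [-3, -1, 1]
  [5, 2, 1]
  [-6, -4, -2]

Apply the min-plus product entry-by-entry:
  C[0][0] = min over k of (A[0][0] + B[0][0] = 7 + 4 = 11, A[0][1] + B[1][0] = 3 + 4 = 7, A[0][2] + B[2][0] = -1 + -2 = -3) = -3 (attained at k = 2)
  C[0][1] = min over k of (A[0][0] + B[0][1] = 7 + 10 = 17, A[0][1] + B[1][1] = 3 + -1 = 2, A[0][2] + B[2][1] = -1 + 0 = -1) = -1 (attained at k = 2)
  C[0][2] = min over k of (A[0][0] + B[0][2] = 7 + 5 = 12, A[0][1] + B[1][2] = 3 + -2 = 1, A[0][2] + B[2][2] = -1 + 2 = 1) = 1 (attained at k = 1)
  C[1][0] = min over k of (A[1][0] + B[0][0] = 10 + 4 = 14, A[1][1] + B[1][0] = 3 + 4 = 7, A[1][2] + B[2][0] = 7 + -2 = 5) = 5 (attained at k = 2)
  C[1][1] = min over k of (A[1][0] + B[0][1] = 10 + 10 = 20, A[1][1] + B[1][1] = 3 + -1 = 2, A[1][2] + B[2][1] = 7 + 0 = 7) = 2 (attained at k = 1)
  C[1][2] = min over k of (A[1][0] + B[0][2] = 10 + 5 = 15, A[1][1] + B[1][2] = 3 + -2 = 1, A[1][2] + B[2][2] = 7 + 2 = 9) = 1 (attained at k = 1)
  C[2][0] = min over k of (A[2][0] + B[0][0] = 4 + 4 = 8, A[2][1] + B[1][0] = 0 + 4 = 4, A[2][2] + B[2][0] = -4 + -2 = -6) = -6 (attained at k = 2)
  C[2][1] = min over k of (A[2][0] + B[0][1] = 4 + 10 = 14, A[2][1] + B[1][1] = 0 + -1 = -1, A[2][2] + B[2][1] = -4 + 0 = -4) = -4 (attained at k = 2)
  C[2][2] = min over k of (A[2][0] + B[0][2] = 4 + 5 = 9, A[2][1] + B[1][2] = 0 + -2 = -2, A[2][2] + B[2][2] = -4 + 2 = -2) = -2 (attained at k = 1)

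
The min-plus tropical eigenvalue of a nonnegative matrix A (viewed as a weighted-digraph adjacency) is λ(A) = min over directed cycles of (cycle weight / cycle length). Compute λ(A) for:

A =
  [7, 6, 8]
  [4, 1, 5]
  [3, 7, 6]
λ(A) = 1

Enumerate directed cycles and compute their means (weight / length). Sample:
  cycle 0 → 0: weight = 7, length = 1, mean = 7/1 ≈ 7.000
  cycle 1 → 1: weight = 1, length = 1, mean = 1/1 ≈ 1.000
  cycle 2 → 2: weight = 6, length = 1, mean = 6/1 ≈ 6.000
  cycle 0 → 1 → 0: weight = 10, length = 2, mean = 10/2 ≈ 5.000
  cycle 0 → 2 → 0: weight = 11, length = 2, mean = 11/2 ≈ 5.500
  cycle 1 → 0 → 1: weight = 10, length = 2, mean = 10/2 ≈ 5.000
Minimum mean = 1.000, attained e.g. along the cycle 1 → 1 with weight 1 and length 1. So λ(A) = 1/1 = 1.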